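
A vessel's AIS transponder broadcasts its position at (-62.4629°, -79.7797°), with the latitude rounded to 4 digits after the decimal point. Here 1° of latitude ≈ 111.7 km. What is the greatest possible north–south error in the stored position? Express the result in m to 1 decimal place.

Rounding to 4 decimal places leaves the latitude within ±5e-05° of the true value.
So the N–S error is at most 5e-05 × 111700 = 5.585 m.

5.6 m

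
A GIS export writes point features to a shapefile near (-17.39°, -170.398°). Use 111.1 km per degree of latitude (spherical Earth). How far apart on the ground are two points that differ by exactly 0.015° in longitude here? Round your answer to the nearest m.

At 17.39° a degree of longitude is 111100 × cos 17.39° ≈ 106022 m, so 0.015° corresponds to 1590.33 m.

1590 m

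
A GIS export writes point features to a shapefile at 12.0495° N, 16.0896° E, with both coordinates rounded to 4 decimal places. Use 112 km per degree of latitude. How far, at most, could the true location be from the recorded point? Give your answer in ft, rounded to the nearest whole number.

26 ft

Rounding to 4 decimal places leaves each coordinate within ±5e-05° of the true value.
Latitude error → 5e-05 × 112000 = 5.6 m along the meridian.
Longitude error → 5e-05 × 112000 × cos 12.0495° = 5e-05 × 112000 × 0.9780 ≈ 5.47662 m.
Combining orthogonally: (5.6² + 5.47662²)^½ ≈ 7.83284 m.
Converting: 7.83284 m × 3.2808 ft/m ≈ 25.698 ft.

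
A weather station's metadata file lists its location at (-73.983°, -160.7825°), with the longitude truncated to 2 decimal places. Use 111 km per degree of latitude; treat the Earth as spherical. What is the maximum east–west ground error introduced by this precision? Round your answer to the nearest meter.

306 meters

Truncating at 2 decimal places can drop up to a full unit in the last place, so the longitude may be off by as much as 0.01°.
One degree of longitude at 73.983° is 111000 × cos 73.983° ≈ 111000 × 0.2759 = 30627.4 m.
East–west error: 0.01° × 30627.4 m/° ≈ 306.274 m.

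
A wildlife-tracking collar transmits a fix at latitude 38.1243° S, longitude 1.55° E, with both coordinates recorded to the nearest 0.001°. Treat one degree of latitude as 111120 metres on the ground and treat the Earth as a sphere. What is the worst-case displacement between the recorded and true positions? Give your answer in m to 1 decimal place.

70.7 m

Rounding to 3 decimal places leaves each coordinate within ±0.0005° of the true value.
North–south component: 0.0005° × 111120 = 55.56 m.
Longitude error → 0.0005 × 111120 × cos 38.1243° = 0.0005 × 111120 × 0.7867 ≈ 43.7076 m.
Combining orthogonally: (55.56² + 43.7076²)^½ ≈ 70.6913 m.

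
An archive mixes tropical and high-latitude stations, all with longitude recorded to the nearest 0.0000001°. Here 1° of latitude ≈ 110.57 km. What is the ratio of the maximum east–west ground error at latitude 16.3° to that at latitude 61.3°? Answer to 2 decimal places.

2.00

Rounding to 7 decimal places leaves the longitude within ±5e-08° of the true value.
Error at 16.3° = 5e-08° × 110570 × cos 16.3° ≈ 0.0055285 × 0.9598 = 0.0053063 m.
At 61.3°: 5e-08° × 110570 × cos 61.3° = 5e-08 × 110570 × 0.4802 ≈ 0.0026549 m.
Ratio: 0.0053063 / 0.0026549 = cos 16.3° / cos 61.3° ≈ 1.9987.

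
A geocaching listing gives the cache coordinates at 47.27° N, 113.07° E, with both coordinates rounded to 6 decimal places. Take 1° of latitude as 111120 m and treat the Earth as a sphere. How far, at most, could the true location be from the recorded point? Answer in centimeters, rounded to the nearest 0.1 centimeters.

6.7 centimeters

Rounding to 6 decimal places leaves each coordinate within ±5e-07° of the true value.
N–S: 5e-07° × 111120 m/° = 0.05556 m.
Longitude error → 5e-07 × 111120 × cos 47.27° = 5e-07 × 111120 × 0.6785 ≈ 0.0376999 m.
The two errors are perpendicular, so the maximum displacement is √(0.05556² + 0.0376999²) ≈ 0.0671431 m.
That is 0.0671431 m = 6.7143 cm.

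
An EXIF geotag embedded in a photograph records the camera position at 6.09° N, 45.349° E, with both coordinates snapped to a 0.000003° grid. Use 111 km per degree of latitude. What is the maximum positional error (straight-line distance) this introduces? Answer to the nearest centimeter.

With a 0.000003° grid the true value lies within half a step, ±0.000003°/2 = ±1.5e-06°, of the stored one.
North–south component: 1.5e-06° × 111000 = 0.1665 m.
E–W at 6.09°: 1.5e-06° × 111000 × cos 6.09° = 1.5e-06 × 111000 × 0.9944 ≈ 0.16556 m.
Worst case both components are at the extreme and orthogonal: √(0.1665² + 0.16556²) ≈ 0.234803 m.
That is 0.234803 m = 23.48 cm.

23 centimeters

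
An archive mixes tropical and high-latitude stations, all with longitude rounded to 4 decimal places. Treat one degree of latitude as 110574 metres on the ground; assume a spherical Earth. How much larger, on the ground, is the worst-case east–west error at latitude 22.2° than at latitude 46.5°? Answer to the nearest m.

1 m

Rounding to 4 decimal places leaves the longitude within ±5e-05° of the true value.
At 22.2°: 5e-05° × 110574 × cos 22.2° = 5e-05 × 110574 × 0.9259 ≈ 5.1189 m.
Error at 46.5° = 5e-05° × 110574 × cos 46.5° ≈ 5.5287 × 0.6884 = 3.8057 m.
Difference: 5.1189 − 3.8057 = 1.3132 m.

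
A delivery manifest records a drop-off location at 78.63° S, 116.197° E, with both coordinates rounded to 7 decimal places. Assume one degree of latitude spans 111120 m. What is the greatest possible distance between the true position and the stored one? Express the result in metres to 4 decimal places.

Rounding to 7 decimal places leaves each coordinate within ±5e-08° of the true value.
North–south component: 5e-08° × 111120 = 0.005556 m.
E–W at 78.63°: 5e-08° × 111120 × cos 78.63° = 5e-08 × 111120 × 0.1971 ≈ 0.00109533 m.
The two errors are perpendicular, so the maximum displacement is √(0.005556² + 0.00109533²) ≈ 0.00566294 m.

0.0057 metres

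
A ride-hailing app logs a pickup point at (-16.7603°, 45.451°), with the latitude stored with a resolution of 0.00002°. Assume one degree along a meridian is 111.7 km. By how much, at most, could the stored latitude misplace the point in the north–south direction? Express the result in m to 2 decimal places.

1.12 m

With a 0.00002° grid the true value lies within half a step, ±0.00002°/2 = ±1e-05°, of the stored one.
Along the meridian that is 1e-05° × 111700 m/° = 1.117 m.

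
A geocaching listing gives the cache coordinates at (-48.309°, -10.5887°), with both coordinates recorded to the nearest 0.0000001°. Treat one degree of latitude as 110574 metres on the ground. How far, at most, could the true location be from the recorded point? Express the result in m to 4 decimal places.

Rounding to 7 decimal places leaves each coordinate within ±5e-08° of the true value.
North–south component: 5e-08° × 110574 = 0.0055287 m.
East–west component at 48.309°: 5e-08° × 110574 × cos 48.309° ≈ 5e-08 × 73544.2 ≈ 0.00367721 m.
Combining orthogonally: (0.0055287² + 0.00367721²)^½ ≈ 0.00663991 m.

0.0066 m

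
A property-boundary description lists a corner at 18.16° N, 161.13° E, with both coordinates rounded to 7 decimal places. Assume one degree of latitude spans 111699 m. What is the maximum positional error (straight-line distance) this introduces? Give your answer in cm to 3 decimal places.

Rounding to 7 decimal places leaves each coordinate within ±5e-08° of the true value.
North–south component: 5e-08° × 111699 = 0.00558495 m.
E–W at 18.16°: 5e-08° × 111699 × cos 18.16° = 5e-08 × 111699 × 0.9502 ≈ 0.00530676 m.
Worst case both components are at the extreme and orthogonal: √(0.00558495² + 0.00530676²) ≈ 0.00770412 m.
That is 0.00770412 m = 0.77041 cm.

0.770 cm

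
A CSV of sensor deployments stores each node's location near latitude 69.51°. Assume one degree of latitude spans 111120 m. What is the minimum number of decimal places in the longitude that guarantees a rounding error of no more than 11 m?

At 69.51° one degree of longitude covers 111120 × cos 69.51° ≈ 111120 × 0.3500 ≈ 38896.9 m.
With N decimal places the half-ulp bound is 0.5·10⁻ᴺ°, or 0.5·10⁻ᴺ × 38896.9 m on the ground.
Need 0.5 × 38896.9 × 10⁻ᴺ ≤ 11 → 10⁻ᴺ ≤ 5.656e-04, so N ≥ 3.25.
N = 3 would give 19.4 m (too coarse); N = 4 gives 1.94 m ≤ 11 m.

4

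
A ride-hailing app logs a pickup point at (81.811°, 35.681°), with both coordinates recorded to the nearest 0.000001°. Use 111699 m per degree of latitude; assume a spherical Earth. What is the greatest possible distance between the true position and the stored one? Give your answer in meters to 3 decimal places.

Rounding to 6 decimal places leaves each coordinate within ±5e-07° of the true value.
N–S: 5e-07° × 111699 m/° = 0.0558495 m.
East–west component at 81.811°: 5e-07° × 111699 × cos 81.811° ≈ 5e-07 × 15910.3 ≈ 0.00795514 m.
Combining orthogonally: (0.0558495² + 0.00795514²)^½ ≈ 0.0564132 m.

0.056 meters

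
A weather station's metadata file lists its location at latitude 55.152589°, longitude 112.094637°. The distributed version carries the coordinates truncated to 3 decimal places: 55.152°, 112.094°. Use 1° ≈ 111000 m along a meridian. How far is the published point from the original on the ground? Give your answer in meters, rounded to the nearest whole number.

77 meters

Δlat = 55.152589 − 55.152 = +0.000589°; Δlon = 112.094637 − 112.094 = +0.000637°.
N–S: 0.000589° × 111000 m/° = 65.379 m.
E–W at 55.152°: 0.000637° × 111000 × cos 55.152° = 0.000637 × 111000 × 0.5714 ≈ 40.4021 m.
Combined displacement = (65.379² + 40.4021²)^½ ≈ 76.8553 m.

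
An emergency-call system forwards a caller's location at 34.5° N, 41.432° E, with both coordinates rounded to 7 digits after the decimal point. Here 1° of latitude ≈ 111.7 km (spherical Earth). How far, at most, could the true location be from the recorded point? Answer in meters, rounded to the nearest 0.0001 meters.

0.0072 meters

Rounding to 7 decimal places leaves each coordinate within ±5e-08° of the true value.
North–south component: 5e-08° × 111700 = 0.005585 m.
Longitude error → 5e-08 × 111700 × cos 34.5° = 5e-08 × 111700 × 0.8241 ≈ 0.00460274 m.
Worst case both components are at the extreme and orthogonal: √(0.005585² + 0.00460274²) ≈ 0.00723723 m.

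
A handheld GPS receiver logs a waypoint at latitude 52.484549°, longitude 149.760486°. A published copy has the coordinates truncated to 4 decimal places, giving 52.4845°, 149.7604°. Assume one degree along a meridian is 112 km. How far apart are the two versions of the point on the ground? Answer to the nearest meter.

Δlat = 52.484549 − 52.4845 = +0.000049°; Δlon = 149.760486 − 149.7604 = +0.000086°.
North–south shift: 0.000049 × 112000 = 5.488 m.
East–west at this latitude: 0.000086° × 112000 × cos 52.4845° ≈ 0.000086 × 68205.3 = 5.86566 m.
Combined displacement = (5.488² + 5.86566²)^½ ≈ 8.03269 m.

8 meters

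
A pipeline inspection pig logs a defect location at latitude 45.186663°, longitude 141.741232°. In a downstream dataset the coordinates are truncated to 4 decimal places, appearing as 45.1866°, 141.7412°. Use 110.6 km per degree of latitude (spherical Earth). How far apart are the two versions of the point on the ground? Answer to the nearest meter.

7 meters

The latitude changed by +0.000063° and the longitude by +0.000032°.
North–south shift: 0.000063 × 110600 = 6.9678 m.
E–W at 45.1866°: 0.000032° × 110600 × cos 45.1866° = 0.000032 × 110600 × 0.7048 ≈ 2.49443 m.
Hypotenuse of the two orthogonal shifts: √(6.9678² + 2.49443²) = 7.40084 m.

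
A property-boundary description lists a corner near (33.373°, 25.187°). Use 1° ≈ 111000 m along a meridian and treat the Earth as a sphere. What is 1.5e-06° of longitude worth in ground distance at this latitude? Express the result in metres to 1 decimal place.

1.5e-06° of longitude at 33.373° is 1.5e-06 × 111000 × cos 33.373° ≈ 1.5e-06 × 92696.9 = 0.139045 m.

0.1 metres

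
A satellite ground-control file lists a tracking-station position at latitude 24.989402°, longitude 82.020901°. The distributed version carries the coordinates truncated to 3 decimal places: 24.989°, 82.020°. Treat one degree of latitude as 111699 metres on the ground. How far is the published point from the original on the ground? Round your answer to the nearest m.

102 m

Δlat = 24.989402 − 24.989 = +0.000402°; Δlon = 82.020901 − 82.020 = +0.000901°.
North–south shift: 0.000402 × 111699 = 44.903 m.
E–W at 24.989°: 0.000901° × 111699 × cos 24.989° = 0.000901 × 111699 × 0.9064 ≈ 91.2197 m.
Hypotenuse of the two orthogonal shifts: √(44.903² + 91.2197²) = 101.673 m.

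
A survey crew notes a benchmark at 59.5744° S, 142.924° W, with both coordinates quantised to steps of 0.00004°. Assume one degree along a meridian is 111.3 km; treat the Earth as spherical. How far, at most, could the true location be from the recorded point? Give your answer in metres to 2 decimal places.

With a 0.00004° grid the true value lies within half a step, ±0.00004°/2 = ±2e-05°, of the stored one.
Latitude error → 2e-05 × 111300 = 2.226 m along the meridian.
Longitude error → 2e-05 × 111300 × cos 59.5744° = 2e-05 × 111300 × 0.5064 ≈ 1.12729 m.
Worst case both components are at the extreme and orthogonal: √(2.226² + 1.12729²) ≈ 2.49517 m.

2.50 metres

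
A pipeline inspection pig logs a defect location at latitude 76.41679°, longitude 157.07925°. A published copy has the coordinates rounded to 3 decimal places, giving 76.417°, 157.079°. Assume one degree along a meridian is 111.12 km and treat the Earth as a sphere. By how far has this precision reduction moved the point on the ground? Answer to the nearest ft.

Δlat = 76.41679 − 76.417 = -0.00021°; Δlon = 157.07925 − 157.079 = +0.00025°.
North–south shift: -0.00021 × 111120 = -23.3352 m.
E–W at 76.417°: 0.00025° × 111120 × cos 76.417° = 0.00025 × 111120 × 0.2349 ≈ 6.52424 m.
Distance: √(23.3352² + 6.52424²) ≈ 24.2301 m.
Converting: 24.2301 m × 3.2808 ft/m ≈ 79.495 ft.

79 ft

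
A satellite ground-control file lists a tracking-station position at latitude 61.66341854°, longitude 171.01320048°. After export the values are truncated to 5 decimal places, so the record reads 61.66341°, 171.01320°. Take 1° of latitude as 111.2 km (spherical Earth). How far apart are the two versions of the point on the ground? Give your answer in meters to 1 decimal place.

Δlat = 61.66341854 − 61.66341 = +0.00000854°; Δlon = 171.01320048 − 171.01320 = +0.00000048°.
N–S: 0.00000854° × 111200 m/° = 0.949648 m.
East–west at this latitude: 0.00000048° × 111200 × cos 61.6634° ≈ 0.00000048 × 52781.1 = 0.0253349 m.
Distance: √(0.949648² + 0.0253349²) ≈ 0.949986 m.

0.9 meters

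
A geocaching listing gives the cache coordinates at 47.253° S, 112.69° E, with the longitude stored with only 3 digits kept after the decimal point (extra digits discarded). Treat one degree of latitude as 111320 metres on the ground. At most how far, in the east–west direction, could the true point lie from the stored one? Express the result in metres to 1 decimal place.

75.6 metres

Truncating at 3 decimal places can drop up to a full unit in the last place, so the longitude may be off by as much as 0.001°.
Parallels shrink by cos φ, so at 47.253° a degree of longitude is 111320 × 0.6788 ≈ 75559.8 m.
So at most 0.001° × 75559.8 ≈ 75.5598 m east–west.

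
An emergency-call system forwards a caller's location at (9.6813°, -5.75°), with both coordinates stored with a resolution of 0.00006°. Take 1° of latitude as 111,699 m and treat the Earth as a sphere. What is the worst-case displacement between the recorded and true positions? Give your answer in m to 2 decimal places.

With a 0.00006° grid the true value lies within half a step, ±0.00006°/2 = ±3e-05°, of the stored one.
Latitude error → 3e-05 × 111699 = 3.35097 m along the meridian.
East–west component at 9.6813°: 3e-05° × 111699 × cos 9.6813° ≈ 3e-05 × 110108 ≈ 3.30325 m.
Combining orthogonally: (3.35097² + 3.30325²)^½ ≈ 4.70536 m.

4.71 m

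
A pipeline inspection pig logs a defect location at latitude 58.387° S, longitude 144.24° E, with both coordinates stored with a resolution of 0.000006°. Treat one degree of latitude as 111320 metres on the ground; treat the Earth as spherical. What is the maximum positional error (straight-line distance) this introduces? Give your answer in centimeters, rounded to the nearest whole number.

38 centimeters

With a 0.000006° grid the true value lies within half a step, ±0.000006°/2 = ±3e-06°, of the stored one.
North–south component: 3e-06° × 111320 = 0.33396 m.
E–W at 58.387°: 3e-06° × 111320 × cos 58.387° = 3e-06 × 111320 × 0.5242 ≈ 0.175055 m.
Worst case both components are at the extreme and orthogonal: √(0.33396² + 0.175055²) ≈ 0.377059 m.
That is 0.377059 m = 37.706 cm.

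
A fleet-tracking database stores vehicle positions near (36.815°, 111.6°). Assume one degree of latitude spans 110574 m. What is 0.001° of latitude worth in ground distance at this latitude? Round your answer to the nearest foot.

363 feet

Along a meridian 0.001° is 0.001 × 110574 = 110.574 m.
In feet: 110.574 m ÷ 0.3048 ≈ 362.78 ft.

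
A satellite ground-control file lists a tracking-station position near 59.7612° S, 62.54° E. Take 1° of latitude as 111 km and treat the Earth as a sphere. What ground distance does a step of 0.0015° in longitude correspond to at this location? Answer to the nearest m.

84 m

At 59.7612° a degree of longitude is 111000 × cos 59.7612° ≈ 55900.2 m, so 0.0015° corresponds to 83.8503 m.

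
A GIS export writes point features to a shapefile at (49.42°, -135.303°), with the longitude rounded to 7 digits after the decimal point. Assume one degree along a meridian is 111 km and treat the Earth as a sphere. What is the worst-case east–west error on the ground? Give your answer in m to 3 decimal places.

0.004 m

Rounding to 7 decimal places leaves the longitude within ±5e-08° of the true value.
At latitude 49.42° a degree of longitude spans 111000 m × cos 49.42° = 111000 × 0.6505 ≈ 72206.5 m.
East–west error: 5e-08° × 72206.5 m/° ≈ 0.00361033 m.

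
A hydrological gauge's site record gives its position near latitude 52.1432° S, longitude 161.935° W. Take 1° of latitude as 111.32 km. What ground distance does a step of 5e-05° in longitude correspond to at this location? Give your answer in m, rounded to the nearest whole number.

One degree of longitude here spans 111320 × cos 52.1432° = 111320 × 0.6137 ≈ 68316 m; 5e-05° of that is 3.4158 m.

3 m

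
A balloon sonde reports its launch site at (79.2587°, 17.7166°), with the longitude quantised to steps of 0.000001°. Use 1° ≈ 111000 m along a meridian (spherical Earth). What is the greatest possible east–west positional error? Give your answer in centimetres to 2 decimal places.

With a 0.000001° grid the true value lies within half a step, ±0.000001°/2 = ±5e-07°, of the stored one.
One degree of longitude at 79.2587° is 111000 × cos 79.2587° ≈ 111000 × 0.1864 = 20687.6 m.
East–west error: 5e-07° × 20687.6 m/° ≈ 0.0103438 m.
That is 0.0103438 m = 1.0344 cm.

1.03 centimetres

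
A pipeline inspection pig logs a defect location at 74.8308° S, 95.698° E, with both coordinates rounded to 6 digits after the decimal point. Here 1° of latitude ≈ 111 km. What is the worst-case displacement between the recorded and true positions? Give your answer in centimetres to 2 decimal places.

Rounding to 6 decimal places leaves each coordinate within ±5e-07° of the true value.
N–S: 5e-07° × 111000 m/° = 0.0555 m.
E–W at 74.8308°: 5e-07° × 111000 × cos 74.8308° = 5e-07 × 111000 × 0.2617 ≈ 0.0145227 m.
Worst case both components are at the extreme and orthogonal: √(0.0555² + 0.0145227²) ≈ 0.0573686 m.
That is 0.0573686 m = 5.7369 cm.

5.74 centimetres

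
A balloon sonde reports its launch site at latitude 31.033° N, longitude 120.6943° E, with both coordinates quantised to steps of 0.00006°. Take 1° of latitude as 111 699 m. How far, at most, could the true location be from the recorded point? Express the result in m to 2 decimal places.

4.41 m

With a 0.00006° grid the true value lies within half a step, ±0.00006°/2 = ±3e-05°, of the stored one.
Latitude error → 3e-05 × 111699 = 3.35097 m along the meridian.
East–west component at 31.033°: 3e-05° × 111699 × cos 31.033° ≈ 3e-05 × 95711.6 ≈ 2.87135 m.
Combining orthogonally: (3.35097² + 2.87135²)^½ ≈ 4.41289 m.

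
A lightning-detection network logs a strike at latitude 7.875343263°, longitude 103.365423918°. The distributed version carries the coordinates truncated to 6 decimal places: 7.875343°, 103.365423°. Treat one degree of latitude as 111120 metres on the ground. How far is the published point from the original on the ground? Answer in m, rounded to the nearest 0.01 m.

0.11 m

Δlat = 7.875343263 − 7.875343 = +0.000000263°; Δlon = 103.365423918 − 103.365423 = +0.000000918°.
North–south shift: 0.000000263 × 111120 = 0.0292246 m.
East–west at this latitude: 0.000000918° × 111120 × cos 7.87534° ≈ 0.000000918 × 110072 = 0.101046 m.
Hypotenuse of the two orthogonal shifts: √(0.0292246² + 0.101046²) = 0.105187 m.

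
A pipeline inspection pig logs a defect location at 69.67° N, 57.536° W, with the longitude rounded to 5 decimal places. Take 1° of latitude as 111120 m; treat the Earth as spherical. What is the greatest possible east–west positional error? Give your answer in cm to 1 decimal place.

19.3 cm

Rounding to 5 decimal places leaves the longitude within ±5e-06° of the true value.
Parallels shrink by cos φ, so at 69.67° a degree of longitude is 111120 × 0.3474 ≈ 38606.1 m.
East–west error: 5e-06° × 38606.1 m/° ≈ 0.19303 m.
That is 0.19303 m = 19.303 cm.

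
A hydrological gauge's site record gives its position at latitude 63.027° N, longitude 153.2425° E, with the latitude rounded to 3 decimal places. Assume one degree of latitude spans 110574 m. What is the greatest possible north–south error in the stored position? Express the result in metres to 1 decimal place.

55.3 metres

Rounding to 3 decimal places leaves the latitude within ±0.0005° of the true value.
So the N–S error is at most 0.0005 × 110574 = 55.287 m.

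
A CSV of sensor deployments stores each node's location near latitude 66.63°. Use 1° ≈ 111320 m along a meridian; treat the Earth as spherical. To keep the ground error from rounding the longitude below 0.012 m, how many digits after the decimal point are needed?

7

At 66.63° one degree of longitude covers 111320 × cos 66.63° ≈ 111320 × 0.3967 ≈ 44157 m.
Rounding to N decimal places gives at most 0.5 × 10⁻ᴺ degrees of error, i.e. 0.5 × 10⁻ᴺ × 44157 m.
Need 0.5 × 44157 × 10⁻ᴺ ≤ 0.012 → 10⁻ᴺ ≤ 5.435e-07, so N ≥ 6.26.
So 7 decimal places suffice (0.00221 m); 6 would allow up to 0.0221 m.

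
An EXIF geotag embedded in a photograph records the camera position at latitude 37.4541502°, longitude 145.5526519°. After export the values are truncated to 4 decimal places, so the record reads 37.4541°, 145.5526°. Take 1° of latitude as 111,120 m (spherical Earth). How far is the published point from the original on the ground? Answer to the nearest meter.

7 meters

The latitude changed by +0.0000502° and the longitude by +0.0000519°.
North–south shift: 0.0000502 × 111120 = 5.57822 m.
East–west at this latitude: 0.0000519° × 111120 × cos 37.4541° ≈ 0.0000519 × 88211.6 = 4.57818 m.
Combined displacement = (5.57822² + 4.57818²)^½ ≈ 7.21639 m.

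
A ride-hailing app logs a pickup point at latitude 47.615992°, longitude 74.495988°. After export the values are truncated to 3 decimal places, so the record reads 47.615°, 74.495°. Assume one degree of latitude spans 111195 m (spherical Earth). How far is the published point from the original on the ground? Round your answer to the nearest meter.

The latitude changed by +0.000992° and the longitude by +0.000988°.
North–south shift: 0.000992 × 111195 = 110.305 m.
E–W at 47.615°: 0.000988° × 111195 × cos 47.615° = 0.000988 × 111195 × 0.6741 ≈ 74.0581 m.
Distance: √(110.305² + 74.0581²) ≈ 132.86 m.

133 meters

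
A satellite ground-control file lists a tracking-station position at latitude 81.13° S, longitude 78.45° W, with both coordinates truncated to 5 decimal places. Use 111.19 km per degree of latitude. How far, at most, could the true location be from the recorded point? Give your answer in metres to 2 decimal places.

1.13 metres

Truncating at 5 decimal places can drop up to a full unit in the last place, so each coordinate may be off by as much as 1e-05°.
N–S: 1e-05° × 111190 m/° = 1.1119 m.
Longitude error → 1e-05 × 111190 × cos 81.13° = 1e-05 × 111190 × 0.1542 ≈ 0.171447 m.
The two errors are perpendicular, so the maximum displacement is √(1.1119² + 0.171447²) ≈ 1.12504 m.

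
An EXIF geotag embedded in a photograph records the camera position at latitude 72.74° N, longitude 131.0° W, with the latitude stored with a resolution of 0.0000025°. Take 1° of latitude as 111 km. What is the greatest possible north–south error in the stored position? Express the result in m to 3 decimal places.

With a 0.0000025° grid the true value lies within half a step, ±0.0000025°/2 = ±1.25e-06°, of the stored one.
So the N–S error is at most 1.25e-06 × 111000 = 0.13875 m.

0.139 m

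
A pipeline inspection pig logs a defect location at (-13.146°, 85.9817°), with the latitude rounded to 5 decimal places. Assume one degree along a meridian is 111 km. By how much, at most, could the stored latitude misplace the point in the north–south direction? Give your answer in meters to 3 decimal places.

Rounding to 5 decimal places leaves the latitude within ±5e-06° of the true value.
Along the meridian that is 5e-06° × 111000 m/° = 0.555 m.

0.555 meters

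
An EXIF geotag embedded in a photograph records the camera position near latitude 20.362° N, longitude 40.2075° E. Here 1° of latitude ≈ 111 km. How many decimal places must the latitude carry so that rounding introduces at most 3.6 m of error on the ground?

5 decimal places

One degree of latitude covers 111000 m.
Rounding to N decimal places gives at most 0.5 × 10⁻ᴺ degrees of error, i.e. 0.5 × 10⁻ᴺ × 111000 m.
Need 0.5 × 111000 × 10⁻ᴺ ≤ 3.6 → 10⁻ᴺ ≤ 6.486e-05, so N ≥ 4.19.
So 5 decimal places suffice (0.555 m); 4 would allow up to 5.55 m.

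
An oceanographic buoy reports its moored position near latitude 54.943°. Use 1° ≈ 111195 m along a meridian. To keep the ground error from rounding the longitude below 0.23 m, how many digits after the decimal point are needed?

At 54.943° one degree of longitude covers 111195 × cos 54.943° ≈ 111195 × 0.5744 ≈ 63869.4 m.
Rounding to N decimal places gives at most 0.5 × 10⁻ᴺ degrees of error, i.e. 0.5 × 10⁻ᴺ × 63869.4 m.
Need 0.5 × 63869.4 × 10⁻ᴺ ≤ 0.23 → 10⁻ᴺ ≤ 7.202e-06, so N ≥ 5.14.
N = 5 would give 0.319 m (too coarse); N = 6 gives 0.0319 m ≤ 0.23 m.

6 decimal places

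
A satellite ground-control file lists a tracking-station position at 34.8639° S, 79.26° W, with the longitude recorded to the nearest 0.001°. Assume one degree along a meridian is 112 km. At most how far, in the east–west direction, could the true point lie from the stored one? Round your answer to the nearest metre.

Rounding to 3 decimal places leaves the longitude within ±0.0005° of the true value.
Parallels shrink by cos φ, so at 34.8639° a degree of longitude is 112000 × 0.8205 ≈ 91897.4 m.
Maximum E–W displacement: 0.0005 × 91897.4 = 45.9487 m.

46 metres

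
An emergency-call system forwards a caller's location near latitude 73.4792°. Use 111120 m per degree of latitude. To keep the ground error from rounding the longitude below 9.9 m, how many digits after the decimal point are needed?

4 decimal places

At 73.4792° one degree of longitude covers 111120 × cos 73.4792° ≈ 111120 × 0.2844 ≈ 31598.5 m.
N decimal places → at most half a unit in the last place, 0.5 × 10⁻ᴺ° = 31598.5/2 × 10⁻ᴺ m.
Setting 15799.2 × 10⁻ᴺ ≤ 9.9 gives 10ᴺ ≥ 1596, i.e. N ≥ 3.20.
So 4 decimal places suffice (1.58 m); 3 would allow up to 15.8 m.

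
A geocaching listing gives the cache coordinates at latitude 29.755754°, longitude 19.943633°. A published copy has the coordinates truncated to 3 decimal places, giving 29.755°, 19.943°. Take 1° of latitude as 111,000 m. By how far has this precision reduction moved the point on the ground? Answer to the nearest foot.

340 feet

Δlat = 29.755754 − 29.755 = +0.000754°; Δlon = 19.943633 − 19.943 = +0.000633°.
North–south shift: 0.000754 × 111000 = 83.694 m.
East–west at this latitude: 0.000633° × 111000 × cos 29.755° ≈ 0.000633 × 96365.3 = 60.9992 m.
Combined displacement = (83.694² + 60.9992²)^½ ≈ 103.564 m.
In feet: 103.564 m ÷ 0.3048 ≈ 339.78 ft.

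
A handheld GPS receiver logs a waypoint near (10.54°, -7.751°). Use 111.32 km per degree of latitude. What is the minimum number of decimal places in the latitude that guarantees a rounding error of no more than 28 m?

4 decimal places

One degree of latitude covers 111320 m.
Rounding to N decimal places gives at most 0.5 × 10⁻ᴺ degrees of error, i.e. 0.5 × 10⁻ᴺ × 111320 m.
Need 0.5 × 111320 × 10⁻ᴺ ≤ 28 → 10⁻ᴺ ≤ 5.031e-04, so N ≥ 3.30.
At 3 places the error can reach 55.7 m, but 4 places keeps it to 5.57 m.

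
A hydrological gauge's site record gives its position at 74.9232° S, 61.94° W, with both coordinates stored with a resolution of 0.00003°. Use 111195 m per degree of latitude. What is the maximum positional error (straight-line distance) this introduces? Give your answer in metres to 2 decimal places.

1.72 metres

With a 0.00003° grid the true value lies within half a step, ±0.00003°/2 = ±1.5e-05°, of the stored one.
N–S: 1.5e-05° × 111195 m/° = 1.66793 m.
E–W at 74.9232°: 1.5e-05° × 111195 × cos 74.9232° = 1.5e-05 × 111195 × 0.2601 ≈ 0.43385 m.
Worst case both components are at the extreme and orthogonal: √(1.66793² + 0.43385²) ≈ 1.72343 m.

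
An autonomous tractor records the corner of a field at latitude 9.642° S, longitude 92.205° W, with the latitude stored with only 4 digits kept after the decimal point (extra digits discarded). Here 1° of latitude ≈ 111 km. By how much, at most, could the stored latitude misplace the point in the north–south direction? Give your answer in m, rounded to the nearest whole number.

11 m

Truncating at 4 decimal places can drop up to a full unit in the last place, so the latitude may be off by as much as 0.0001°.
North–south distance: 0.0001° × 111000 m/° = 11.1 m.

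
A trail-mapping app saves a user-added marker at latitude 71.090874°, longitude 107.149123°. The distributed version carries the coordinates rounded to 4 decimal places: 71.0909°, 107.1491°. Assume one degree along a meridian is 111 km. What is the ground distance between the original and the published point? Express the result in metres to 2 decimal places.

The latitude changed by -0.000026° and the longitude by +0.000023°.
North–south shift: -0.000026 × 111000 = -2.886 m.
East–west at this latitude: 0.000023° × 111000 × cos 71.0909° ≈ 0.000023 × 35971.5 = 0.827345 m.
Hypotenuse of the two orthogonal shifts: √(2.886² + 0.827345²) = 3.00225 m.

3.00 metres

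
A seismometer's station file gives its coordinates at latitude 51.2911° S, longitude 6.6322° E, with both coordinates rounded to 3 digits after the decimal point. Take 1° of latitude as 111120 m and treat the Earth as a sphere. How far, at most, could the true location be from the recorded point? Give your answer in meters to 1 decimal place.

Rounding to 3 decimal places leaves each coordinate within ±0.0005° of the true value.
N–S: 0.0005° × 111120 m/° = 55.56 m.
E–W at 51.2911°: 0.0005° × 111120 × cos 51.2911° = 0.0005 × 111120 × 0.6254 ≈ 34.7452 m.
The two errors are perpendicular, so the maximum displacement is √(55.56² + 34.7452²) ≈ 65.5297 m.

65.5 meters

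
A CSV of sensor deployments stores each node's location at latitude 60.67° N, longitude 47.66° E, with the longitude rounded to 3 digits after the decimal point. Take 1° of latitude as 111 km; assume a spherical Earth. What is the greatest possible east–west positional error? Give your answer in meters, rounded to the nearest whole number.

Rounding to 3 decimal places leaves the longitude within ±0.0005° of the true value.
One degree of longitude at 60.67° is 111000 × cos 60.67° ≈ 111000 × 0.4898 = 54372.1 m.
Maximum E–W displacement: 0.0005 × 54372.1 = 27.1861 m.

27 meters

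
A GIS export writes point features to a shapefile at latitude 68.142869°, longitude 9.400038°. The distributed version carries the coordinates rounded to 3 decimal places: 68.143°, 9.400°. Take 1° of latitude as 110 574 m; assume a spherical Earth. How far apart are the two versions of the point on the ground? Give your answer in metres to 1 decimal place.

Δlat = 68.142869 − 68.143 = -0.000131°; Δlon = 9.400038 − 9.400 = +0.000038°.
North–south shift: -0.000131 × 110574 = -14.4852 m.
East–west at this latitude: 0.000038° × 110574 × cos 68.143° ≈ 0.000038 × 41165.7 = 1.5643 m.
Hypotenuse of the two orthogonal shifts: √(14.4852² + 1.5643²) = 14.5694 m.

14.6 metres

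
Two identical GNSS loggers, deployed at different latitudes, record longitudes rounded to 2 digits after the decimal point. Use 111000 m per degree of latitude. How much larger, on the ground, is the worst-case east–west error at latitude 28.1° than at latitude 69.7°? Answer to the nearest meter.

297 meters

Rounding to 2 decimal places leaves the longitude within ±0.005° of the true value.
At 28.1°: 0.005° × 111000 × cos 28.1° = 0.005 × 111000 × 0.8821 ≈ 489.58 m.
Error at 69.7° = 0.005° × 111000 × cos 69.7° ≈ 555 × 0.3469 = 192.55 m.
So the lower-latitude error exceeds the higher by 489.58 − 192.55 = 297.03 m.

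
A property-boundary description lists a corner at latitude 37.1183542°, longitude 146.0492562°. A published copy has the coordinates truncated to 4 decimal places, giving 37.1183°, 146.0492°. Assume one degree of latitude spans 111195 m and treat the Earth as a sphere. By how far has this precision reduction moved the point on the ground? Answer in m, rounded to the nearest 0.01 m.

The latitude changed by +0.0000542° and the longitude by +0.0000562°.
North–south shift: 0.0000542 × 111195 = 6.02677 m.
East–west at this latitude: 0.0000562° × 111195 × cos 37.1183° ≈ 0.0000562 × 88665.9 = 4.98302 m.
Distance: √(6.02677² + 4.98302²) ≈ 7.82001 m.

7.82 m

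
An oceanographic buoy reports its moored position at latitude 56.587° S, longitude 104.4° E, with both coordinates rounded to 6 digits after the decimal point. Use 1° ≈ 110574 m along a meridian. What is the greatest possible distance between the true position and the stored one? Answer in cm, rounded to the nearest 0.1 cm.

Rounding to 6 decimal places leaves each coordinate within ±5e-07° of the true value.
N–S: 5e-07° × 110574 m/° = 0.055287 m.
Longitude error → 5e-07 × 110574 × cos 56.587° = 5e-07 × 110574 × 0.5507 ≈ 0.0304449 m.
Combining orthogonally: (0.055287² + 0.0304449²)^½ ≈ 0.0631153 m.
That is 0.0631153 m = 6.3115 cm.

6.3 cm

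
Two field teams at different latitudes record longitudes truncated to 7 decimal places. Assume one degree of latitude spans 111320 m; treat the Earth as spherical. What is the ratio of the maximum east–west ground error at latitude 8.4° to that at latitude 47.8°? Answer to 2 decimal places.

Truncating at 7 decimal places can drop up to a full unit in the last place, so the longitude may be off by as much as 1e-07°.
At 8.4°: 1e-07° × 111320 × cos 8.4° = 1e-07 × 111320 × 0.9893 ≈ 0.011013 m.
At 47.8°: 1e-07° × 111320 × cos 47.8° = 1e-07 × 111320 × 0.6717 ≈ 0.0074776 m.
The ratio reduces to cos 8.4° / cos 47.8° = 0.9893/0.6717 ≈ 1.4727.

1.47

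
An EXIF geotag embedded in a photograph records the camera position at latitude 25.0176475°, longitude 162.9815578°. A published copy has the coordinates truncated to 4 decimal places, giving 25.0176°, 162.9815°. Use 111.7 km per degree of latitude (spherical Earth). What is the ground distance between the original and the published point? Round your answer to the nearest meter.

8 meters

Δlat = 25.0176475 − 25.0176 = +0.0000475°; Δlon = 162.9815578 − 162.9815 = +0.0000578°.
North–south shift: 0.0000475 × 111700 = 5.30575 m.
East–west at this latitude: 0.0000578° × 111700 × cos 25.0176° ≈ 0.0000578 × 101220 = 5.85052 m.
Distance: √(5.30575² + 5.85052²) ≈ 7.89807 m.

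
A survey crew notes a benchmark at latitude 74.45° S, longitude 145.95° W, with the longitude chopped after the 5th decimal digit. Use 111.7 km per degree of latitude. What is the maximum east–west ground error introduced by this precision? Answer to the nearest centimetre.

Truncating at 5 decimal places can drop up to a full unit in the last place, so the longitude may be off by as much as 1e-05°.
At latitude 74.45° a degree of longitude spans 111700 m × cos 74.45° = 111700 × 0.2681 ≈ 29944.4 m.
Maximum E–W displacement: 1e-05 × 29944.4 = 0.299444 m.
That is 0.299444 m = 29.944 cm.

30 centimetres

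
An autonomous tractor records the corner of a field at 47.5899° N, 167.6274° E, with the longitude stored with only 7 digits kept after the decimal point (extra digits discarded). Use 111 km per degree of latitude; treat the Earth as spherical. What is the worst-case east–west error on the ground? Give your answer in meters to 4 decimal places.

0.0075 meters

Truncating at 7 decimal places can drop up to a full unit in the last place, so the longitude may be off by as much as 1e-07°.
One degree of longitude at 47.5899° is 111000 × cos 47.5899° ≈ 111000 × 0.6744 = 74862 m.
East–west error: 1e-07° × 74862 m/° ≈ 0.0074862 m.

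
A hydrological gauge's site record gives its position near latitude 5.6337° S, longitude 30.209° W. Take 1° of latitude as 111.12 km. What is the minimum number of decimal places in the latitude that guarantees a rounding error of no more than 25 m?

One degree of latitude covers 111120 m.
Rounding to N decimal places gives at most 0.5 × 10⁻ᴺ degrees of error, i.e. 0.5 × 10⁻ᴺ × 111120 m.
Setting 55560 × 10⁻ᴺ ≤ 25 gives 10ᴺ ≥ 2222, i.e. N ≥ 3.35.
At 3 places the error can reach 55.6 m, but 4 places keeps it to 5.56 m.

4 decimal places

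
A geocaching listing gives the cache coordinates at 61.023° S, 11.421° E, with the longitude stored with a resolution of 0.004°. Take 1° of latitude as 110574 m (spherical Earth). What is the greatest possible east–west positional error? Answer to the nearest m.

With a 0.004° grid the true value lies within half a step, ±0.004°/2 = ±0.002°, of the stored one.
At latitude 61.023° a degree of longitude spans 110574 m × cos 61.023° = 110574 × 0.4845 ≈ 53568.5 m.
So at most 0.002° × 53568.5 ≈ 107.137 m east–west.

107 m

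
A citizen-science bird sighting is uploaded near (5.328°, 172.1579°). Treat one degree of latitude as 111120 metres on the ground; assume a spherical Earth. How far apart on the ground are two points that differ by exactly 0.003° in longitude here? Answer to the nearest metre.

At 5.328° a degree of longitude is 111120 × cos 5.328° ≈ 110640 m, so 0.003° corresponds to 331.92 m.

332 metres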